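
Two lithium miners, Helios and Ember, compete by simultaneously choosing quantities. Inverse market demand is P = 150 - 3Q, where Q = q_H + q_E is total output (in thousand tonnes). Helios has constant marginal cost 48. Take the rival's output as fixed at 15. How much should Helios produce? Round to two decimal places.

With the rival's output fixed at 15, Helios's profit is π_H = (150 - 3·15 - 3q_H)q_H - (48q_H) = (105 - 3q_H)q_H - (48q_H).
∂π_H/∂q_H = 57 - 6q_H = 0, so q_H = 19/2.

9.50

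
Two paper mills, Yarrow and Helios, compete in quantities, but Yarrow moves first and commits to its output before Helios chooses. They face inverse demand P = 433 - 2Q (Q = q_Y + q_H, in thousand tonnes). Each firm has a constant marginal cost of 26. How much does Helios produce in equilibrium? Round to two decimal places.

50.88

The follower Helios best-responds to any q_Y: π_H = (433 - 2Q)q_H - 26q_H.
Follower FOC: 407 - 2q_Y - 4q_H = 0, so q_H(q_Y) = (407 - 2q_Y)/4.
The leader anticipates this reaction. Substituting into P = 433 - 2Q gives P = 459/2 - q_Y, so π_Y = (459/2 - q_Y)q_Y - 26q_Y.
Leader FOC: 407/2 - 2q_Y = 0, so q_Y = 407/4.
Then q_H = (407 - 2·(407/4))/4 = 407/8.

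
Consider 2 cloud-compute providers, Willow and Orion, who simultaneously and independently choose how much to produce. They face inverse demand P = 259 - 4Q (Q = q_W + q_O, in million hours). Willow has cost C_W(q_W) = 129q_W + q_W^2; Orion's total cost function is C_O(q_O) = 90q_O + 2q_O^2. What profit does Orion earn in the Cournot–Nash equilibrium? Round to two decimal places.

Willow's profit: π_W = (259 - 4Q)q_W - (129q_W + q_W²). Setting ∂π_W/∂q_W = 0: 130 - 10q_W - 4(q_O) = 0.
Orion's profit: π_O = (259 - 4Q)q_O - (90q_O + 2q_O²). Setting ∂π_O/∂q_O = 0: 169 - 12q_O - 4(q_W) = 0.
Rearranging gives the reaction functions q_W = (130 - 4q_O)/10 and q_O = (169 - 4q_W)/12.
Solving the pair: q_W = 17/2, q_O = 45/4.
Price P = 259 - 4·(79/4) = 180.
Orion's profit: 180·(45/4) - 90·(45/4) - 2(45/4)² = 759.3750.

759.38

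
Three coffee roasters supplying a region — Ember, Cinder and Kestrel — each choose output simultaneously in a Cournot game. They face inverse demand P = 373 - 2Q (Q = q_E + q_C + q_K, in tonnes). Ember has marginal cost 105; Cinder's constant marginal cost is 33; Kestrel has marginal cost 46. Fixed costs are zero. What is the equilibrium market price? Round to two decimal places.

Ember's profit: π_E = (373 - 2Q)q_E - (105q_E). Setting ∂π_E/∂q_E = 0: 268 - 4q_E - 2(q_C + q_K) = 0.
Cinder's profit: π_C = (373 - 2Q)q_C - (33q_C). Setting ∂π_C/∂q_C = 0: 340 - 4q_C - 2(q_E + q_K) = 0.
Kestrel's first-order condition: 327 - 4q_K - 2(q_E + q_C) = 0.
Summing all 3 equations gives 935 − 8Q = 0, hence Q = 935/8.
Back-substituting: q_E = (268 − 935/4)/2 = 137/8, q_C = (340 − 935/4)/2 = 425/8, q_K = (327 − 935/4)/2 = 373/8.
Total output Q = 935/8, so price P = 373 - 2·(935/8) = 557/4.

139.25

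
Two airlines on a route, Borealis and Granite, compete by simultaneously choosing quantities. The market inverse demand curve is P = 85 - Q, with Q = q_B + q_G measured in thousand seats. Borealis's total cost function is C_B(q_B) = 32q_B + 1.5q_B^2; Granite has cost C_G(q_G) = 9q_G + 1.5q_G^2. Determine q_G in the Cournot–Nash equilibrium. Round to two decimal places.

13.63

Borealis's profit: π_B = (85 - Q)q_B - (32q_B + (3/2)q_B²). Setting ∂π_B/∂q_B = 0: 53 - 5q_B - (q_G) = 0.
Granite's first-order condition: 76 - 5q_G - (q_B) = 0.
Rearranging gives the reaction functions q_B = (53 - q_G)/5 and q_G = (76 - q_B)/5.
Solving the pair: q_B = 63/8, q_G = 109/8.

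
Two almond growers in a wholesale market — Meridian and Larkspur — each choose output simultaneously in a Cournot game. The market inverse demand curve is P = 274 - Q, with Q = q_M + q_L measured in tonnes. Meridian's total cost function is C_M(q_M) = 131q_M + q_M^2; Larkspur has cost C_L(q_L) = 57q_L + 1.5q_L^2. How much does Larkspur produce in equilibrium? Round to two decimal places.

38.16

Meridian's profit: π_M = (274 - Q)q_M - (131q_M + q_M²). Setting ∂π_M/∂q_M = 0: 143 - 4q_M - (q_L) = 0.
Larkspur's profit: π_L = (274 - Q)q_L - (57q_L + (3/2)q_L²). Setting ∂π_L/∂q_L = 0: 217 - 5q_L - (q_M) = 0.
Rearranging gives the reaction functions q_M = (143 - q_L)/4 and q_L = (217 - q_M)/5.
Substituting one into the other gives q_M = 498/19 and q_L = 725/19.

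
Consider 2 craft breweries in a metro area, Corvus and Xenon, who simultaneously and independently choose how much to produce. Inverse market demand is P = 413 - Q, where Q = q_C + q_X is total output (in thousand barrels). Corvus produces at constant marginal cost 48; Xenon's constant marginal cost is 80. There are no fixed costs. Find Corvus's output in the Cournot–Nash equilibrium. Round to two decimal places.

132.33

Corvus's profit: π_C = (413 - Q)q_C - (48q_C). Setting ∂π_C/∂q_C = 0: 365 - 2q_C - (q_X) = 0.
Xenon's first-order condition: 333 - 2q_X - (q_C) = 0.
Best responses: q_C = (365 - q_X)/2, q_X = (333 - q_C)/2.
Solving the pair: q_C = 397/3, q_X = 301/3.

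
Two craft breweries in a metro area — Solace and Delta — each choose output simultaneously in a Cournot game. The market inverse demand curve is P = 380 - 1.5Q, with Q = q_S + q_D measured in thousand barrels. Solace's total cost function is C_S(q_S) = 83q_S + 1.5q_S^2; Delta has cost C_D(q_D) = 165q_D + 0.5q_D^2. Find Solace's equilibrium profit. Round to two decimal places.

Solace's profit: π_S = (380 - 1.5Q)q_S - (83q_S + (3/2)q_S²). Setting ∂π_S/∂q_S = 0: 297 - 6q_S - (3/2)(q_D) = 0.
Delta's first-order condition: 215 - 4q_D - (3/2)(q_S) = 0.
Best responses: q_S = (297 - (3/2)q_D)/6, q_D = (215 - (3/2)q_S)/4.
Solving the pair: q_S = 1154/29, q_D = 1126/29.
Price P = 380 - (3/2)·78.6207 = 262.0690.
Solace's profit: 262.0690·(1154/29) - 83·(1154/29) - (3/2)(1154/29)² = 4750.4732.

4750.47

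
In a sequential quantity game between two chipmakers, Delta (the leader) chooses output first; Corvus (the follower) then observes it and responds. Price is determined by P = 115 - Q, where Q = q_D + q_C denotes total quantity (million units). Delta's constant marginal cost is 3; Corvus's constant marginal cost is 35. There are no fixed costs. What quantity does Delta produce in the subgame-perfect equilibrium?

72

Solve by backward induction. Given q_D, the follower Corvus maximises π_C = (115 - q_D - q_C)q_C - 35q_C.
Follower FOC: 80 - q_D - 2q_C = 0, so q_C(q_D) = (80 - q_D)/2.
Delta substitutes q_C(q_D) into its own profit: π_D = q_D(115 - q_D - (80 - q_D)/2) - 3q_D = (75 - (1/2)q_D)q_D - 3q_D.
Maximising: ∂π_D/∂q_D = 72 - q_D = 0, giving q_D = 72.
Then q_C = (80 - 72)/2 = 4.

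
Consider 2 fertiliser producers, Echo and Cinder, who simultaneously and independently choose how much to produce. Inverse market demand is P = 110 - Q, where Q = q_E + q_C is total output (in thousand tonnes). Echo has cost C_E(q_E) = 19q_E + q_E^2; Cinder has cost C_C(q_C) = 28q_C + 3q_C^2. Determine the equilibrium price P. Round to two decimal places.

81.52

Echo's profit: π_E = (110 - Q)q_E - (19q_E + q_E²). Setting ∂π_E/∂q_E = 0: 91 - 4q_E - (q_C) = 0.
Cinder's first-order condition: 82 - 8q_C - (q_E) = 0.
Rearranging gives the reaction functions q_E = (91 - q_C)/4 and q_C = (82 - q_E)/8.
Substituting one into the other gives q_E = 646/31 and q_C = 237/31.
Total output Q = 883/31, so price P = 110 - 883/31 = 81.5161.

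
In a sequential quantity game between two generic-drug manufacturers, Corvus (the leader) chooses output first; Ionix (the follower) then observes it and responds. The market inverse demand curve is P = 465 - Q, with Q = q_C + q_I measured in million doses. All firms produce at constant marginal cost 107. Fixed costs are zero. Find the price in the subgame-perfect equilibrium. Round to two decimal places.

196.50

The follower Ionix best-responds to any q_C: π_I = (465 - Q)q_I - 107q_I.
∂π_I/∂q_I = 358 - q_C - 2q_I = 0 gives the reaction function q_I = (358 - q_C)/2.
Corvus substitutes q_I(q_C) into its own profit: π_C = q_C(465 - q_C - (358 - q_C)/2) - 107q_C = (286 - (1/2)q_C)q_C - 107q_C.
The leader's first-order condition 179 - q_C = 0 yields q_C = 179.
Then q_I = (358 - 179)/2 = 179/2.
Total output Q = 537/2, so price P = 465 - 537/2 = 393/2.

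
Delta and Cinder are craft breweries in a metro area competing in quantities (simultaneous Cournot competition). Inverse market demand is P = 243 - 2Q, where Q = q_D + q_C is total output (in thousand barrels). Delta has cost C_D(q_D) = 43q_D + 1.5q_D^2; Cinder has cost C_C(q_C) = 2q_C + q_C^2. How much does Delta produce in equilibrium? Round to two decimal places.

18.89

Delta's profit: π_D = (243 - 2Q)q_D - (43q_D + (3/2)q_D²). Setting ∂π_D/∂q_D = 0: 200 - 7q_D - 2(q_C) = 0.
Cinder's profit: π_C = (243 - 2Q)q_C - (2q_C + q_C²). Setting ∂π_C/∂q_C = 0: 241 - 6q_C - 2(q_D) = 0.
So q_D = (200 - 2q_C)/7 and q_C = (241 - 2q_D)/6.
Solving the pair: q_D = 359/19, q_C = 1287/38.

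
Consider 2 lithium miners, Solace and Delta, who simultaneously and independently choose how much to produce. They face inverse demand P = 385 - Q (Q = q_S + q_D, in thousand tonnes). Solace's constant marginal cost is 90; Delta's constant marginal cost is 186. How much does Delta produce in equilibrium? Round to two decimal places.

Solace's profit: π_S = (385 - Q)q_S - (90q_S). Setting ∂π_S/∂q_S = 0: 295 - 2q_S - (q_D) = 0.
Delta's first-order condition: 199 - 2q_D - (q_S) = 0.
So q_S = (295 - q_D)/2 and q_D = (199 - q_S)/2.
Substituting one into the other gives q_S = 391/3 and q_D = 103/3.

34.33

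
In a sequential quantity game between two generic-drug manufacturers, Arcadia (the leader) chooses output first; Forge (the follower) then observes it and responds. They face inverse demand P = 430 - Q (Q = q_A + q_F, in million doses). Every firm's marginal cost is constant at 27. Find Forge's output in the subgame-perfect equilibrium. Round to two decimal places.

The follower Forge best-responds to any q_A: π_F = (430 - Q)q_F - 27q_F.
Setting the follower's marginal profit to zero, 403 - q_A - 2q_F = 0, i.e. q_F = (403 - q_A)/2.
The leader anticipates this reaction. Substituting into P = 430 - Q gives P = 457/2 - (1/2)q_A, so π_A = (457/2 - (1/2)q_A)q_A - 27q_A.
Maximising: ∂π_A/∂q_A = 403/2 - q_A = 0, giving q_A = 403/2.
Then q_F = (403 - 403/2)/2 = 403/4.

100.75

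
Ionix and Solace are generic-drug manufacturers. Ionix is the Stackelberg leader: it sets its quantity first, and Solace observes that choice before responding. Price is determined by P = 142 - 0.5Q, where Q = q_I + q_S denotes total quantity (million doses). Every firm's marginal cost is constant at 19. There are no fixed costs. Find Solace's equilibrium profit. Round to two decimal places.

1891.13

The follower Solace best-responds to any q_I: π_S = (142 - 0.5Q)q_S - 19q_S.
∂π_S/∂q_S = 123 - (1/2)q_I - q_S = 0 gives the reaction function q_S = (123 - (1/2)q_I).
The leader anticipates this reaction. Substituting into P = 142 - 0.5Q gives P = 161/2 - (1/4)q_I, so π_I = (161/2 - (1/4)q_I)q_I - 19q_I.
The leader's first-order condition 123/2 - (1/2)q_I = 0 yields q_I = 123.
Then q_S = (123 - (1/2)·123) = 123/2.
Price P = 142 - (1/2)·(369/2) = 199/4.
Solace's profit: (199/4 - 19)·(123/2) = 1891.1250.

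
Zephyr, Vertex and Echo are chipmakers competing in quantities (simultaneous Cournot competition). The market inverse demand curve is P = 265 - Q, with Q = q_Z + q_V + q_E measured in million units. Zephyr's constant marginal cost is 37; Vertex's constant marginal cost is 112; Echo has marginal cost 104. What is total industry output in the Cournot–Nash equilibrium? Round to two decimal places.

135.50

Zephyr's profit: π_Z = (265 - Q)q_Z - (37q_Z). Setting ∂π_Z/∂q_Z = 0: 228 - 2q_Z - (q_V + q_E) = 0.
Vertex's profit: π_V = (265 - Q)q_V - (112q_V). Setting ∂π_V/∂q_V = 0: 153 - 2q_V - (q_Z + q_E) = 0.
Echo's first-order condition: 161 - 2q_E - (q_Z + q_V) = 0.
Adding the 3 first-order conditions: 542 − 4Q = 0, so Q = 271/2.
Back-substituting: q_Z = (228 − 271/2) = 185/2, q_V = (153 − 271/2) = 35/2, q_E = (161 − 271/2) = 51/2.
Total output Q = 185/2 + 35/2 + 51/2 = 271/2.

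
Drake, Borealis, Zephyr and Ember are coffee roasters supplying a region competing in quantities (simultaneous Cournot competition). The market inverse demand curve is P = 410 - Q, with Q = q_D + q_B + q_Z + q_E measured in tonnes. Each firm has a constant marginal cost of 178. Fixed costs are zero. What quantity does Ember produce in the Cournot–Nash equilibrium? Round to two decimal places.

A representative firm's profit is π_i = q_i(410 - Q) - 178q_i.
First-order condition (treating rivals' output as given): 232 - 2q_i - Σ_{j≠i} q_j = 0.
By symmetry each firm produces the same amount; substituting Σ_{j≠i} q_j = 3q_i yields q_i = 232/5.

46.40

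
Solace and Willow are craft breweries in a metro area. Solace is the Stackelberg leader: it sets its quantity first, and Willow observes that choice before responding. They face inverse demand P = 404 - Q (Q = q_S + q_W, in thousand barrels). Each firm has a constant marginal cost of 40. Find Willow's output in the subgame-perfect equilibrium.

Solve by backward induction. Given q_S, the follower Willow maximises π_W = (404 - q_S - q_W)q_W - 40q_W.
Follower FOC: 364 - q_S - 2q_W = 0, so q_W(q_S) = (364 - q_S)/2.
Solace substitutes q_W(q_S) into its own profit: π_S = q_S(404 - q_S - (364 - q_S)/2) - 40q_S = (222 - (1/2)q_S)q_S - 40q_S.
The leader's first-order condition 182 - q_S = 0 yields q_S = 182.
Then q_W = (364 - 182)/2 = 91.

91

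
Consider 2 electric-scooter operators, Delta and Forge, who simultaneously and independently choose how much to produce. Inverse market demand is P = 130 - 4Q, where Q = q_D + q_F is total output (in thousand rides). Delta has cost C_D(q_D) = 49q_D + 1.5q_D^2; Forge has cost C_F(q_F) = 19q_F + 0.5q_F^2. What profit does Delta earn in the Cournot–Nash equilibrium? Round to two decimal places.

Delta's profit: π_D = (130 - 4Q)q_D - (49q_D + (3/2)q_D²). Setting ∂π_D/∂q_D = 0: 81 - 11q_D - 4(q_F) = 0.
Forge's first-order condition: 111 - 9q_F - 4(q_D) = 0.
Best responses: q_D = (81 - 4q_F)/11, q_F = (111 - 4q_D)/9.
Substituting one into the other gives q_D = 285/83 and q_F = 897/83.
Price P = 130 - 4·(1182/83) = 73.0361.
Delta's profit: 73.0361·(285/83) - 49·(285/83) - (3/2)(285/83)² = 64.8479.

64.85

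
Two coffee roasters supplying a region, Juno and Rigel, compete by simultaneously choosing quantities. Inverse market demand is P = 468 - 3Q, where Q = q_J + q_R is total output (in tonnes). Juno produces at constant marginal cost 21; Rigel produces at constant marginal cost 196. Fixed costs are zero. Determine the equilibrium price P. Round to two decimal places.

228.33

Juno's profit: π_J = (468 - 3Q)q_J - (21q_J). Setting ∂π_J/∂q_J = 0: 447 - 6q_J - 3(q_R) = 0.
Rigel's first-order condition: 272 - 6q_R - 3(q_J) = 0.
Best responses: q_J = (447 - 3q_R)/6, q_R = (272 - 3q_J)/6.
Solving the pair: q_J = 622/9, q_R = 97/9.
Total output Q = 719/9, so price P = 468 - 3·(719/9) = 685/3.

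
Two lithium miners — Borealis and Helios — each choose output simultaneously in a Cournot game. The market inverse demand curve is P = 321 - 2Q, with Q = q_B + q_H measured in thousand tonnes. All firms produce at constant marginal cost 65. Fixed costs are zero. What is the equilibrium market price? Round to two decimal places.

150.33

Each firm earns π_i = (321 - 2Q)q_i - 65q_i.
First-order condition (treating rivals' output as given): 256 - 4q_i - 2q_j = 0.
By symmetry each firm produces the same amount; substituting q_j = q_i yields q_i = 256/6 = 128/3.
Total output Q = 256/3, so price P = 321 - 2·(256/3) = 451/3.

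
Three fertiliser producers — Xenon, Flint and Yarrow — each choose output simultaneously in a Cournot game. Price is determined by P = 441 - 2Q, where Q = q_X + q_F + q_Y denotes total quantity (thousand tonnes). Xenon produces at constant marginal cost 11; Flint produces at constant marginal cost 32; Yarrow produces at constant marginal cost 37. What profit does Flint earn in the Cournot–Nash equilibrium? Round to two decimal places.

Xenon's profit: π_X = (441 - 2Q)q_X - (11q_X). Setting ∂π_X/∂q_X = 0: 430 - 4q_X - 2(q_F + q_Y) = 0.
Flint's profit: π_F = (441 - 2Q)q_F - (32q_F). Setting ∂π_F/∂q_F = 0: 409 - 4q_F - 2(q_X + q_Y) = 0.
Yarrow's profit: π_Y = (441 - 2Q)q_Y - (37q_Y). Setting ∂π_Y/∂q_Y = 0: 404 - 4q_Y - 2(q_X + q_F) = 0.
Adding the 3 conditions: 1243 − 4Q − 4Q = 0, i.e. Q = 1243/8.
Back-substituting: q_X = (430 − 1243/4)/2 = 477/8, q_F = (409 − 1243/4)/2 = 393/8, q_Y = (404 − 1243/4)/2 = 373/8.
Price P = 441 - 2·(1243/8) = 521/4.
Flint's profit: (521/4 - 32)·(393/8) = 4826.5313.

4826.53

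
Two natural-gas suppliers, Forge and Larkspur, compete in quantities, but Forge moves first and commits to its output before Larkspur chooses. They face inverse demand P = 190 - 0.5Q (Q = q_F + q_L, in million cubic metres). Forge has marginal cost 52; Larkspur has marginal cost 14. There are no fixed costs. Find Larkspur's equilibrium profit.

The follower Larkspur best-responds to any q_F: π_L = (190 - 0.5Q)q_L - 14q_L.
∂π_L/∂q_L = 176 - (1/2)q_F - q_L = 0 gives the reaction function q_L = (176 - (1/2)q_F).
The leader anticipates this reaction. Substituting into P = 190 - 0.5Q gives P = 102 - (1/4)q_F, so π_F = (102 - (1/4)q_F)q_F - 52q_F.
Maximising: ∂π_F/∂q_F = 50 - (1/2)q_F = 0, giving q_F = 100.
Then q_L = (176 - (1/2)·100) = 126.
Price P = 190 - (1/2)·226 = 77.
Larkspur's profit: (77 - 14)·126 = 7938.

7938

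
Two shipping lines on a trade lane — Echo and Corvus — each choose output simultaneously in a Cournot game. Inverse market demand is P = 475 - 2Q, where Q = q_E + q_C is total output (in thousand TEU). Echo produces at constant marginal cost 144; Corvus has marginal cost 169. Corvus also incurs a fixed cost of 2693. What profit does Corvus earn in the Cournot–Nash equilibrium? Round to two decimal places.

Echo's profit: π_E = (475 - 2Q)q_E - (144q_E). Setting ∂π_E/∂q_E = 0: 331 - 4q_E - 2(q_C) = 0.
Corvus's profit: π_C = (475 - 2Q)q_C - (169q_C). Setting ∂π_C/∂q_C = 0: 306 - 4q_C - 2(q_E) = 0.
So q_E = (331 - 2q_C)/4 and q_C = (306 - 2q_E)/4.
Solving the pair: q_E = 178/3, q_C = 281/6.
Price P = 475 - 2·(637/6) = 788/3.
Corvus's profit: (788/3 - 169)·(281/6) - 2693 = 1693.7222.

1693.72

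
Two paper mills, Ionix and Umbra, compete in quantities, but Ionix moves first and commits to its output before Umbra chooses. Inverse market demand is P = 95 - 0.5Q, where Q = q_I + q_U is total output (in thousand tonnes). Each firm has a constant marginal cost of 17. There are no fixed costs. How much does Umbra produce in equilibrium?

Solve by backward induction. Given q_I, the follower Umbra maximises π_U = (95 - (1/2)q_I - (1/2)q_U)q_U - 17q_U.
∂π_U/∂q_U = 78 - (1/2)q_I - q_U = 0 gives the reaction function q_U = (78 - (1/2)q_I).
The leader anticipates this reaction. Substituting into P = 95 - 0.5Q gives P = 56 - (1/4)q_I, so π_I = (56 - (1/4)q_I)q_I - 17q_I.
Maximising: ∂π_I/∂q_I = 39 - (1/2)q_I = 0, giving q_I = 78.
Then q_U = (78 - (1/2)·78) = 39.

39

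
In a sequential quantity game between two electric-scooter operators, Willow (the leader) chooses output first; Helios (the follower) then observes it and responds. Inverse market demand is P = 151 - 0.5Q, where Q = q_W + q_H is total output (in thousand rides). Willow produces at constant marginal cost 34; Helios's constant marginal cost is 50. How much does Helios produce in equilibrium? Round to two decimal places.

34.50

Solve by backward induction. Given q_W, the follower Helios maximises π_H = (151 - (1/2)q_W - (1/2)q_H)q_H - 50q_H.
Setting the follower's marginal profit to zero, 101 - (1/2)q_W - q_H = 0, i.e. q_H = (101 - (1/2)q_W).
Willow substitutes q_H(q_W) into its own profit: π_W = q_W(151 - (1/2)q_W - (101 - (1/2)q_W)/2) - 34q_W = (201/2 - (1/4)q_W)q_W - 34q_W.
The leader's first-order condition 133/2 - (1/2)q_W = 0 yields q_W = 133.
Then q_H = (101 - (1/2)·133) = 69/2.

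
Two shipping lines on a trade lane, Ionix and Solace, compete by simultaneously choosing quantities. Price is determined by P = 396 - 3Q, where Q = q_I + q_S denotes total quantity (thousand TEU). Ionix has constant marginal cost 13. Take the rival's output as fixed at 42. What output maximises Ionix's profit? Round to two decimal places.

42.83

With the rival's output fixed at 42, Ionix's profit is π_I = (396 - 3·42 - 3q_I)q_I - (13q_I) = (270 - 3q_I)q_I - (13q_I).
∂π_I/∂q_I = 257 - 6q_I = 0, so q_I = 257/6.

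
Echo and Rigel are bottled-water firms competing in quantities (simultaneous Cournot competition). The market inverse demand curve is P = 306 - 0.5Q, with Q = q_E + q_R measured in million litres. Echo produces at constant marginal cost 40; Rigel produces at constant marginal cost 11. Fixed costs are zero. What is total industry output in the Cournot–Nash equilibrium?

Echo's profit: π_E = (306 - 0.5Q)q_E - (40q_E). Setting ∂π_E/∂q_E = 0: 266 - q_E - (1/2)(q_R) = 0.
Rigel's profit: π_R = (306 - 0.5Q)q_R - (11q_R). Setting ∂π_R/∂q_R = 0: 295 - q_R - (1/2)(q_E) = 0.
So q_E = (266 - (1/2)q_R) and q_R = (295 - (1/2)q_E).
Solving the pair: q_E = 158, q_R = 216.
Total output Q = 158 + 216 = 374.

374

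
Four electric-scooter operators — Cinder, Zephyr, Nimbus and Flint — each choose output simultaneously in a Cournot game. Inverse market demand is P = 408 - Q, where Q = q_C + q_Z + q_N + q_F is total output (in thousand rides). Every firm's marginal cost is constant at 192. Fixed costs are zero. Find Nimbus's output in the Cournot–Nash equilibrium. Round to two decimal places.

Each firm earns π_i = (408 - Q)q_i - 192q_i.
Setting ∂π_i/∂q_i = 0 with rivals' quantities fixed: 216 - 2q_i - Σ_{j≠i} q_j = 0.
With identical firms every q_j equals q_i, so Σ_{j≠i} q_j = 3q_i and 216 = 5q_i, giving q_i = 216/5.

43.20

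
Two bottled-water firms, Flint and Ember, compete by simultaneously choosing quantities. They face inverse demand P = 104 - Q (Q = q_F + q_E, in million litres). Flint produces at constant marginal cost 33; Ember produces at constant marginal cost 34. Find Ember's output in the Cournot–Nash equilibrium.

23

Flint's profit: π_F = (104 - Q)q_F - (33q_F). Setting ∂π_F/∂q_F = 0: 71 - 2q_F - (q_E) = 0.
Ember's first-order condition: 70 - 2q_E - (q_F) = 0.
Best responses: q_F = (71 - q_E)/2, q_E = (70 - q_F)/2.
Substituting one into the other gives q_F = 24 and q_E = 23.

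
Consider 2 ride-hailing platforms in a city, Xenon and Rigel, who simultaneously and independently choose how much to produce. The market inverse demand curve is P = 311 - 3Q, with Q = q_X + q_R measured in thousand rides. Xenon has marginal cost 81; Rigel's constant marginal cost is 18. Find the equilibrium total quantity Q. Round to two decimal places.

58.11

Xenon's profit: π_X = (311 - 3Q)q_X - (81q_X). Setting ∂π_X/∂q_X = 0: 230 - 6q_X - 3(q_R) = 0.
Rigel's profit: π_R = (311 - 3Q)q_R - (18q_R). Setting ∂π_R/∂q_R = 0: 293 - 6q_R - 3(q_X) = 0.
So q_X = (230 - 3q_R)/6 and q_R = (293 - 3q_X)/6.
Substituting one into the other gives q_X = 167/9 and q_R = 356/9.
Total output Q = 167/9 + 356/9 = 523/9.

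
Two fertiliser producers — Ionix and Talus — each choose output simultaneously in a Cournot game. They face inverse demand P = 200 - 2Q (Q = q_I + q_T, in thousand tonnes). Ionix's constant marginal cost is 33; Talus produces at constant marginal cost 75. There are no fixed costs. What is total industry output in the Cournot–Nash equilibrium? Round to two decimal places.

Ionix's profit: π_I = (200 - 2Q)q_I - (33q_I). Setting ∂π_I/∂q_I = 0: 167 - 4q_I - 2(q_T) = 0.
Talus's first-order condition: 125 - 4q_T - 2(q_I) = 0.
So q_I = (167 - 2q_T)/4 and q_T = (125 - 2q_I)/4.
Solving the pair: q_I = 209/6, q_T = 83/6.
Total output Q = 209/6 + 83/6 = 146/3.

48.67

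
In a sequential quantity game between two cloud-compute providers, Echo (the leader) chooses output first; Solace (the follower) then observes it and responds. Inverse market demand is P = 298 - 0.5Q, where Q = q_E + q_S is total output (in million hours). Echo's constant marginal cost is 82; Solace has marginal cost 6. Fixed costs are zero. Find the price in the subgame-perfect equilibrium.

117

Solve by backward induction. Given q_E, the follower Solace maximises π_S = (298 - (1/2)q_E - (1/2)q_S)q_S - 6q_S.
∂π_S/∂q_S = 292 - (1/2)q_E - q_S = 0 gives the reaction function q_S = (292 - (1/2)q_E).
Echo substitutes q_S(q_E) into its own profit: π_E = q_E(298 - (1/2)q_E - (292 - (1/2)q_E)/2) - 82q_E = (152 - (1/4)q_E)q_E - 82q_E.
Leader FOC: 70 - (1/2)q_E = 0, so q_E = 140.
Then q_S = (292 - (1/2)·140) = 222.
Total output Q = 362, so price P = 298 - (1/2)·362 = 117.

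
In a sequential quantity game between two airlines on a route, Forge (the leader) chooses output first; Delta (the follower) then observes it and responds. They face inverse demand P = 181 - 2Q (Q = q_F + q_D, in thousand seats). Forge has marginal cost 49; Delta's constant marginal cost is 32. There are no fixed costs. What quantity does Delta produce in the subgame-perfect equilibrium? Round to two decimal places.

22.88

Solve by backward induction. Given q_F, the follower Delta maximises π_D = (181 - 2q_F - 2q_D)q_D - 32q_D.
Setting the follower's marginal profit to zero, 149 - 2q_F - 4q_D = 0, i.e. q_D = (149 - 2q_F)/4.
Forge substitutes q_D(q_F) into its own profit: π_F = q_F(181 - 2q_F - (149 - 2q_F)/2) - 49q_F = (213/2 - q_F)q_F - 49q_F.
Maximising: ∂π_F/∂q_F = 115/2 - 2q_F = 0, giving q_F = 115/4.
Then q_D = (149 - 2·(115/4))/4 = 183/8.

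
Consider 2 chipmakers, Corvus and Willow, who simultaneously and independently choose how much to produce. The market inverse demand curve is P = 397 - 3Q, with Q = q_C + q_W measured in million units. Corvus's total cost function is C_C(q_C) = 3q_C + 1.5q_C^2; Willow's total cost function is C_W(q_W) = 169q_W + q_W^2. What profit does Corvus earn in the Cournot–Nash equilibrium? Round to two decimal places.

Corvus's profit: π_C = (397 - 3Q)q_C - (3q_C + (3/2)q_C²). Setting ∂π_C/∂q_C = 0: 394 - 9q_C - 3(q_W) = 0.
Willow's first-order condition: 228 - 8q_W - 3(q_C) = 0.
Best responses: q_C = (394 - 3q_W)/9, q_W = (228 - 3q_C)/8.
Substituting one into the other gives q_C = 39.1746 and q_W = 290/21.
Price P = 397 - 3·52.9841 = 238.0476.
Corvus's profit: 238.0476·39.1746 - 3·39.1746 - (3/2)·39.1746² = 6905.9229.

6905.92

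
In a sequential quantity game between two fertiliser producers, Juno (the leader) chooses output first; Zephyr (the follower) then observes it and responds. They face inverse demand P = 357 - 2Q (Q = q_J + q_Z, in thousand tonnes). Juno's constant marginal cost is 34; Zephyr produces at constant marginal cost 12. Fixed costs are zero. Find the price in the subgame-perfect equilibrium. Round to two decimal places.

109.25

Solve by backward induction. Given q_J, the follower Zephyr maximises π_Z = (357 - 2q_J - 2q_Z)q_Z - 12q_Z.
∂π_Z/∂q_Z = 345 - 2q_J - 4q_Z = 0 gives the reaction function q_Z = (345 - 2q_J)/4.
Juno substitutes q_Z(q_J) into its own profit: π_J = q_J(357 - 2q_J - (345 - 2q_J)/2) - 34q_J = (369/2 - q_J)q_J - 34q_J.
Leader FOC: 301/2 - 2q_J = 0, so q_J = 301/4.
Then q_Z = (345 - 2·(301/4))/4 = 389/8.
Total output Q = 991/8, so price P = 357 - 2·(991/8) = 437/4.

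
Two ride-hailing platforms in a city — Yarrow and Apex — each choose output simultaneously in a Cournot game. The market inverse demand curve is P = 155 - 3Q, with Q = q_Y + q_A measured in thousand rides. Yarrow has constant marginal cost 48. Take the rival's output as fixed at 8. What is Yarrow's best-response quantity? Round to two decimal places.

13.83

With the rival's output fixed at 8, Yarrow's profit is π_Y = (155 - 3·8 - 3q_Y)q_Y - (48q_Y) = (131 - 3q_Y)q_Y - (48q_Y).
∂π_Y/∂q_Y = 83 - 6q_Y = 0, so q_Y = 83/6.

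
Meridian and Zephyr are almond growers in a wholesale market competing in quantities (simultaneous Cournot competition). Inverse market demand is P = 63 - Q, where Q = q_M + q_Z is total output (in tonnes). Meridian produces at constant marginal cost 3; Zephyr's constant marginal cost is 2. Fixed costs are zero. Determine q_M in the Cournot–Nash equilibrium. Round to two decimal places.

Meridian's profit: π_M = (63 - Q)q_M - (3q_M). Setting ∂π_M/∂q_M = 0: 60 - 2q_M - (q_Z) = 0.
Zephyr's profit: π_Z = (63 - Q)q_Z - (2q_Z). Setting ∂π_Z/∂q_Z = 0: 61 - 2q_Z - (q_M) = 0.
Rearranging gives the reaction functions q_M = (60 - q_Z)/2 and q_Z = (61 - q_M)/2.
Substituting one into the other gives q_M = 59/3 and q_Z = 62/3.

19.67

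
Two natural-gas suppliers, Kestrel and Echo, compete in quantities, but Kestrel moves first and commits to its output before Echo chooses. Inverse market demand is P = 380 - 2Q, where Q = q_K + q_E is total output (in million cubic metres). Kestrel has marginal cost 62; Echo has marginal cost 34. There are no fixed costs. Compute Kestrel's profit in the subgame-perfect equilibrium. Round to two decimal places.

The follower Echo best-responds to any q_K: π_E = (380 - 2Q)q_E - 34q_E.
∂π_E/∂q_E = 346 - 2q_K - 4q_E = 0 gives the reaction function q_E = (346 - 2q_K)/4.
Kestrel substitutes q_E(q_K) into its own profit: π_K = q_K(380 - 2q_K - (346 - 2q_K)/2) - 62q_K = (207 - q_K)q_K - 62q_K.
The leader's first-order condition 145 - 2q_K = 0 yields q_K = 145/2.
Then q_E = (346 - 2·(145/2))/4 = 201/4.
Price P = 380 - 2·(491/4) = 269/2.
Kestrel's profit: (269/2 - 62)·(145/2) = 5256.2500.

5256.25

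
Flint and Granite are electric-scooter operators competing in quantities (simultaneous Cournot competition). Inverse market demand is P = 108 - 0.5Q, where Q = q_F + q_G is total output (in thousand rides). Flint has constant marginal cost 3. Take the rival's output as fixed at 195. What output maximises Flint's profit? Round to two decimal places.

With the rival's output fixed at 195, Flint's profit is π_F = (108 - (1/2)·195 - (1/2)q_F)q_F - (3q_F) = (21/2 - (1/2)q_F)q_F - (3q_F).
∂π_F/∂q_F = 15/2 - q_F = 0, so q_F = 15/2.

7.50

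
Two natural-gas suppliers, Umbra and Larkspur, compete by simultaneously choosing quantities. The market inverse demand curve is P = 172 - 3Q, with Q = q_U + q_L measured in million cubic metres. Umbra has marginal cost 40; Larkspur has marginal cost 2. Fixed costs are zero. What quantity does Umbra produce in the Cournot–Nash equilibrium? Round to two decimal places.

Umbra's profit: π_U = (172 - 3Q)q_U - (40q_U). Setting ∂π_U/∂q_U = 0: 132 - 6q_U - 3(q_L) = 0.
Larkspur's first-order condition: 170 - 6q_L - 3(q_U) = 0.
Best responses: q_U = (132 - 3q_L)/6, q_L = (170 - 3q_U)/6.
Substituting one into the other gives q_U = 94/9 and q_L = 208/9.

10.44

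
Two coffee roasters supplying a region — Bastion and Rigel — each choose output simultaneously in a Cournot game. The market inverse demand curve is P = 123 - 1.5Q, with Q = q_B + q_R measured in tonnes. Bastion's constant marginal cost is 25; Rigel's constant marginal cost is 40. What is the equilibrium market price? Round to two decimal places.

62.67

Bastion's profit: π_B = (123 - 1.5Q)q_B - (25q_B). Setting ∂π_B/∂q_B = 0: 98 - 3q_B - (3/2)(q_R) = 0.
Rigel's first-order condition: 83 - 3q_R - (3/2)(q_B) = 0.
Best responses: q_B = (98 - (3/2)q_R)/3, q_R = (83 - (3/2)q_B)/3.
Solving the pair: q_B = 226/9, q_R = 136/9.
Total output Q = 362/9, so price P = 123 - (3/2)·(362/9) = 188/3.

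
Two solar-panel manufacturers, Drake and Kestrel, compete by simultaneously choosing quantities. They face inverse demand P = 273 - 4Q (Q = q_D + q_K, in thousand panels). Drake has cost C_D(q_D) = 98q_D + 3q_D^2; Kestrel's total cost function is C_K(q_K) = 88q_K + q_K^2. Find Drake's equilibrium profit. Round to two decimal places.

Drake's profit: π_D = (273 - 4Q)q_D - (98q_D + 3q_D²). Setting ∂π_D/∂q_D = 0: 175 - 14q_D - 4(q_K) = 0.
Kestrel's first-order condition: 185 - 10q_K - 4(q_D) = 0.
Rearranging gives the reaction functions q_D = (175 - 4q_K)/14 and q_K = (185 - 4q_D)/10.
Solving the pair: q_D = 505/62, q_K = 945/62.
Price P = 273 - 4·(725/31) = 179.4516.
Drake's profit: 179.4516·(505/62) - 98·(505/62) - 3(505/62)² = 464.4056.

464.41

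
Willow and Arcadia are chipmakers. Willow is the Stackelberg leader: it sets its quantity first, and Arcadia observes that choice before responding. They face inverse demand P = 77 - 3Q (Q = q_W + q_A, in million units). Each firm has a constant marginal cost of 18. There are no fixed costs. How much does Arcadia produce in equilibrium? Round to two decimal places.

4.92

Solve by backward induction. Given q_W, the follower Arcadia maximises π_A = (77 - 3q_W - 3q_A)q_A - 18q_A.
Setting the follower's marginal profit to zero, 59 - 3q_W - 6q_A = 0, i.e. q_A = (59 - 3q_W)/6.
The leader anticipates this reaction. Substituting into P = 77 - 3Q gives P = 95/2 - (3/2)q_W, so π_W = (95/2 - (3/2)q_W)q_W - 18q_W.
The leader's first-order condition 59/2 - 3q_W = 0 yields q_W = 59/6.
Then q_A = (59 - 3·(59/6))/6 = 59/12.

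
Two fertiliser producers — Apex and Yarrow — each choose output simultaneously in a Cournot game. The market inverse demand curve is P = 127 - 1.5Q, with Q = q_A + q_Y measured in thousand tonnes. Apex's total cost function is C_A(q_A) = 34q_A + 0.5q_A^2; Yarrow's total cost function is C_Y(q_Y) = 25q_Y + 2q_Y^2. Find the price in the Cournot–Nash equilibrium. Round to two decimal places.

82.35

Apex's profit: π_A = (127 - 1.5Q)q_A - (34q_A + (1/2)q_A²). Setting ∂π_A/∂q_A = 0: 93 - 4q_A - (3/2)(q_Y) = 0.
Yarrow's profit: π_Y = (127 - 1.5Q)q_Y - (25q_Y + 2q_Y²). Setting ∂π_Y/∂q_Y = 0: 102 - 7q_Y - (3/2)(q_A) = 0.
So q_A = (93 - (3/2)q_Y)/4 and q_Y = (102 - (3/2)q_A)/7.
Substituting one into the other gives q_A = 1992/103 and q_Y = 1074/103.
Total output Q = 29.7670, so price P = 127 - (3/2)·29.7670 = 82.3495.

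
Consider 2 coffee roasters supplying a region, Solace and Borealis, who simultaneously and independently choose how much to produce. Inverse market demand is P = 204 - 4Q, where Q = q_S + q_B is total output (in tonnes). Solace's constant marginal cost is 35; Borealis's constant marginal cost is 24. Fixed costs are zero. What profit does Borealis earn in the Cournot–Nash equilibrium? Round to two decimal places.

Solace's profit: π_S = (204 - 4Q)q_S - (35q_S). Setting ∂π_S/∂q_S = 0: 169 - 8q_S - 4(q_B) = 0.
Borealis's profit: π_B = (204 - 4Q)q_B - (24q_B). Setting ∂π_B/∂q_B = 0: 180 - 8q_B - 4(q_S) = 0.
Rearranging gives the reaction functions q_S = (169 - 4q_B)/8 and q_B = (180 - 4q_S)/8.
Solving the pair: q_S = 79/6, q_B = 191/12.
Price P = 204 - 4·(349/12) = 263/3.
Borealis's profit: (263/3 - 24)·(191/12) = 1013.3611.

1013.36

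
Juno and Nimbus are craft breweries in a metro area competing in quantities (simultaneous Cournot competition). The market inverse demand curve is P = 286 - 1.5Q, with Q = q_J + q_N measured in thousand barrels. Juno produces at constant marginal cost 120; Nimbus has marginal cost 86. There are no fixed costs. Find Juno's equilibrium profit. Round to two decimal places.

1290.67

Juno's profit: π_J = (286 - 1.5Q)q_J - (120q_J). Setting ∂π_J/∂q_J = 0: 166 - 3q_J - (3/2)(q_N) = 0.
Nimbus's profit: π_N = (286 - 1.5Q)q_N - (86q_N). Setting ∂π_N/∂q_N = 0: 200 - 3q_N - (3/2)(q_J) = 0.
So q_J = (166 - (3/2)q_N)/3 and q_N = (200 - (3/2)q_J)/3.
Solving the pair: q_J = 88/3, q_N = 52.
Price P = 286 - (3/2)·(244/3) = 164.
Juno's profit: (164 - 120)·(88/3) = 1290.6667.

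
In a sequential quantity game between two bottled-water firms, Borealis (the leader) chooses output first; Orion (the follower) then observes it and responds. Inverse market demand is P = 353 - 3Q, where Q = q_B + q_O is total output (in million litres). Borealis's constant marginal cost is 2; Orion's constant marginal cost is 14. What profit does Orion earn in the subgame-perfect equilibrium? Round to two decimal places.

Solve by backward induction. Given q_B, the follower Orion maximises π_O = (353 - 3q_B - 3q_O)q_O - 14q_O.
Setting the follower's marginal profit to zero, 339 - 3q_B - 6q_O = 0, i.e. q_O = (339 - 3q_B)/6.
The leader anticipates this reaction. Substituting into P = 353 - 3Q gives P = 367/2 - (3/2)q_B, so π_B = (367/2 - (3/2)q_B)q_B - 2q_B.
The leader's first-order condition 363/2 - 3q_B = 0 yields q_B = 121/2.
Then q_O = (339 - 3·(121/2))/6 = 105/4.
Price P = 353 - 3·(347/4) = 371/4.
Orion's profit: (371/4 - 14)·(105/4) = 2067.1875.

2067.19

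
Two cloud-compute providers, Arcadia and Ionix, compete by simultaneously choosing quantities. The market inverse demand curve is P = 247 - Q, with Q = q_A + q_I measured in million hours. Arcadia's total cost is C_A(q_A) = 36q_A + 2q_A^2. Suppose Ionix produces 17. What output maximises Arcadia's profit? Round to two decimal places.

32.33

With the rival's output fixed at 17, Arcadia's profit is π_A = (247 - 17 - q_A)q_A - (36q_A + 2q_A²) = (230 - q_A)q_A - (36q_A + 2q_A²).
∂π_A/∂q_A = 194 - 6q_A = 0, so q_A = 97/3.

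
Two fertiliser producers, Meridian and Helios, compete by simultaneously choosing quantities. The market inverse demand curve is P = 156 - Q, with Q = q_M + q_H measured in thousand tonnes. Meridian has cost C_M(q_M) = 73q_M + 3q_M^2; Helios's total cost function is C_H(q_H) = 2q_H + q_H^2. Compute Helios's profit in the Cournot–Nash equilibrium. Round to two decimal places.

Meridian's profit: π_M = (156 - Q)q_M - (73q_M + 3q_M²). Setting ∂π_M/∂q_M = 0: 83 - 8q_M - (q_H) = 0.
Helios's profit: π_H = (156 - Q)q_H - (2q_H + q_H²). Setting ∂π_H/∂q_H = 0: 154 - 4q_H - (q_M) = 0.
Best responses: q_M = (83 - q_H)/8, q_H = (154 - q_M)/4.
Substituting one into the other gives q_M = 178/31 and q_H = 1149/31.
Price P = 156 - 1327/31 = 113.1935.
Helios's profit: 113.1935·(1149/31) - 2·(1149/31) - (1149/31)² = 2747.5567.

2747.56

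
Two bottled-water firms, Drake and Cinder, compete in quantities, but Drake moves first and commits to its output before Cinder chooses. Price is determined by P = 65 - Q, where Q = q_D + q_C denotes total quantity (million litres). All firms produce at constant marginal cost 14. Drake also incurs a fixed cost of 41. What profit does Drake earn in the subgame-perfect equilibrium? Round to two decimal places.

284.13

The follower Cinder best-responds to any q_D: π_C = (65 - Q)q_C - 14q_C.
Follower FOC: 51 - q_D - 2q_C = 0, so q_C(q_D) = (51 - q_D)/2.
The leader anticipates this reaction. Substituting into P = 65 - Q gives P = 79/2 - (1/2)q_D, so π_D = (79/2 - (1/2)q_D)q_D - 14q_D.
Maximising: ∂π_D/∂q_D = 51/2 - q_D = 0, giving q_D = 51/2.
Then q_C = (51 - 51/2)/2 = 51/4.
Price P = 65 - 153/4 = 107/4.
Drake's profit: (107/4 - 14)·(51/2) - 41 = 284.1250.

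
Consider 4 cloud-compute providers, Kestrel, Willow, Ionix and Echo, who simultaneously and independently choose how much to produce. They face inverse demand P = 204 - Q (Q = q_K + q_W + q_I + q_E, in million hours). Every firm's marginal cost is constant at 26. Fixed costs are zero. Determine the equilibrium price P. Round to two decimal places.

61.60

A representative firm's profit is π_i = q_i(204 - Q) - 26q_i.
Setting ∂π_i/∂q_i = 0 with rivals' quantities fixed: 178 - 2q_i - Σ_{j≠i} q_j = 0.
With identical firms every q_j equals q_i, so Σ_{j≠i} q_j = 3q_i and 178 = 5q_i, giving q_i = 178/5.
Total output Q = 712/5, so price P = 204 - 712/5 = 308/5.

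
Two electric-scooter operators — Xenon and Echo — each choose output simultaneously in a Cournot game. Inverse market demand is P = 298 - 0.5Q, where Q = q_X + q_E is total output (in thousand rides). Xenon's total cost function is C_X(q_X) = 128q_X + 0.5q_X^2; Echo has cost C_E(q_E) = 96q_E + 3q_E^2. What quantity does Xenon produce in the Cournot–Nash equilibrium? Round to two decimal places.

79.20

Xenon's profit: π_X = (298 - 0.5Q)q_X - (128q_X + (1/2)q_X²). Setting ∂π_X/∂q_X = 0: 170 - 2q_X - (1/2)(q_E) = 0.
Echo's profit: π_E = (298 - 0.5Q)q_E - (96q_E + 3q_E²). Setting ∂π_E/∂q_E = 0: 202 - 7q_E - (1/2)(q_X) = 0.
So q_X = (170 - (1/2)q_E)/2 and q_E = (202 - (1/2)q_X)/7.
Substituting one into the other gives q_X = 396/5 and q_E = 116/5.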